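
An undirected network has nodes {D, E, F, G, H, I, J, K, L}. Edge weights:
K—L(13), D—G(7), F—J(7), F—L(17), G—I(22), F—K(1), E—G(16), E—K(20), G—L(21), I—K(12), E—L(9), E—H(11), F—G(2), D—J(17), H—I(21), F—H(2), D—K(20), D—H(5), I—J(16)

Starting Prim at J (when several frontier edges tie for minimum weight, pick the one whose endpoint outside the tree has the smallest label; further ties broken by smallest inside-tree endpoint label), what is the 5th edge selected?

Prim's algorithm from J:
Step 1: cheapest edge leaving the tree is F—J (7); add F.
Step 2: cheapest edge leaving the tree is F—K (1); add K.
Step 3: cheapest edge leaving the tree is F—G (2); add G.
Step 4: cheapest edge leaving the tree is F—H (2); add H.
Step 5: cheapest edge leaving the tree is D—H (5); add D.
Step 6: cheapest edge leaving the tree is E—H (11); add E.
Step 7: cheapest edge leaving the tree is E—L (9); add L.
Step 8: cheapest edge leaving the tree is I—K (12); add I.
The 5th edge added is D—H.

D-H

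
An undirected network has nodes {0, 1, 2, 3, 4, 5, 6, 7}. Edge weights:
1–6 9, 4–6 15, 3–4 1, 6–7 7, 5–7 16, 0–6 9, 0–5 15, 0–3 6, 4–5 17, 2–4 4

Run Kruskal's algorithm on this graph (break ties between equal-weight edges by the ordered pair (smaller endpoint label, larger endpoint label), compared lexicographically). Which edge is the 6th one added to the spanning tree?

1-6

Kruskal: consider edges lightest-first.
3–4 (1): add — endpoints in different components.
2–4 (4): add — endpoints in different components.
0–3 (6): add — endpoints in different components.
6–7 (7): add — endpoints in different components.
0–6 (9): add — endpoints in different components.
1–6 (9): add — endpoints in different components.
0–5 (15): add — endpoints in different components.
The 6th edge added is 1–6.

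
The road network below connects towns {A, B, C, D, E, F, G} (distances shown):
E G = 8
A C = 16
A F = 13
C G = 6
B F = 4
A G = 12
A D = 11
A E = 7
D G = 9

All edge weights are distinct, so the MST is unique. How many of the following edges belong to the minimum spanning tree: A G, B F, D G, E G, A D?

3

Sort edges by weight, then run Kruskal:
B F (4): add — endpoints in different components.
C G (6): add — endpoints in different components.
A E (7): add — endpoints in different components.
E G (8): add — endpoints in different components.
D G (9): add — endpoints in different components.
A D (11): skip — A and D already connected.
A G (12): skip — A and G already connected.
A F (13): add — endpoints in different components.
MST edge set: {B F, C G, A E, E G, D G, A F}.
Of the listed edges, {B F, D G, E G} are in the MST → 3.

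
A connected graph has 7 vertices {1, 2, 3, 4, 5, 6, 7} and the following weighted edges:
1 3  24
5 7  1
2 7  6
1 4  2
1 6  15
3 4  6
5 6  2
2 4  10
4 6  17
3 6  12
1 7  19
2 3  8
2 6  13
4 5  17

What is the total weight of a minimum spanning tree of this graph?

25

Kruskal's algorithm — process edges by increasing weight (ties by edge label):
5 7 (1): add. Components now {1} {2} {3} {4} {5,7} {6}
1 4 (2): add. Components now {1,4} {2} {3} {5,7} {6}
5 6 (2): add. Components now {1,4} {2} {3} {5,6,7}
2 7 (6): add. Components now {1,4} {2,5,6,7} {3}
3 4 (6): add. Components now {1,3,4} {2,5,6,7}
2 3 (8): add. Components now {1,2,3,4,5,6,7}
MST edges: 5 7, 1 4, 5 6, 2 7, 3 4, 2 3; total weight 1+2+2+6+6+8 = 25.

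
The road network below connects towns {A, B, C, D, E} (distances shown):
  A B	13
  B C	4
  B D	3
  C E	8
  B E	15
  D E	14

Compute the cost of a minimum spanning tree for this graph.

Prim's algorithm from B:
Step 1: frontier [B D 3, B C 4, A B 13, B E 15] → take B D (3); add D.
Step 2: frontier [B C 4, A B 13, B E 15, D E 14] → take B C (4); add C.
Step 3: frontier [A B 13, B E 15, C E 8, D E 14] → take C E (8); add E.
Step 4: frontier [A B 13] → take A B (13); add A.
MST edges: B D, B C, C E, A B; total weight 3+4+8+13 = 28.

28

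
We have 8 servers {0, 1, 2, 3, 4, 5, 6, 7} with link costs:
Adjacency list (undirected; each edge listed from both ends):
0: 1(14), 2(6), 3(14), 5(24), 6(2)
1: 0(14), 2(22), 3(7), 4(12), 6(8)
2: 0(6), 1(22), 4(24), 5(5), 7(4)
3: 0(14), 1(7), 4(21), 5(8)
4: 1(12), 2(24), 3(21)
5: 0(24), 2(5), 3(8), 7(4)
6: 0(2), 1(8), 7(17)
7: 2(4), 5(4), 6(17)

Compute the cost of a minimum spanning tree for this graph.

Prim's algorithm from 3:
Step 1: cheapest edge leaving the tree is 1 3 (7); add 1.
Step 2: cheapest edge leaving the tree is 3 5 (8); add 5.
Step 3: cheapest edge leaving the tree is 5 7 (4); add 7.
Step 4: cheapest edge leaving the tree is 2 7 (4); add 2.
Step 5: cheapest edge leaving the tree is 0 2 (6); add 0.
Step 6: cheapest edge leaving the tree is 0 6 (2); add 6.
Step 7: cheapest edge leaving the tree is 1 4 (12); add 4.
MST edges: 1 3, 3 5, 5 7, 2 7, 0 2, 0 6, 1 4; total weight 7+8+4+4+6+2+12 = 43.

43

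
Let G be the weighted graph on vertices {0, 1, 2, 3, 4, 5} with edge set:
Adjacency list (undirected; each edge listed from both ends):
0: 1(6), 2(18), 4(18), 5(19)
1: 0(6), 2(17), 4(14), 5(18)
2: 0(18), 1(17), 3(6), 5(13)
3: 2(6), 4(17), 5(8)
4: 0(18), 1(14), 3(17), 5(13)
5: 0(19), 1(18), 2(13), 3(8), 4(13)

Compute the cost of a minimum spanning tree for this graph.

Kruskal's algorithm — process edges by increasing weight (ties by edge label):
0 1 (6): add — endpoints in different components.
2 3 (6): add — endpoints in different components.
3 5 (8): add — endpoints in different components.
2 5 (13): skip — 2 and 5 already connected.
4 5 (13): add — endpoints in different components.
1 4 (14): add — endpoints in different components.
MST edges: 0 1, 2 3, 3 5, 4 5, 1 4; total weight 6+6+8+13+14 = 47.

47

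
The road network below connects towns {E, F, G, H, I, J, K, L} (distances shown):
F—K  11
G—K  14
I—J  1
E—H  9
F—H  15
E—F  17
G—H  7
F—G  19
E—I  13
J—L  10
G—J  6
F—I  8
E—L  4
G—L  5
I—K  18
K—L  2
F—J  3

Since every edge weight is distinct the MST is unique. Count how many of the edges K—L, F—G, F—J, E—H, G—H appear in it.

Kruskal: consider edges lightest-first.
I—J (1): add — endpoints in different components.
K—L (2): add — endpoints in different components.
F—J (3): add — endpoints in different components.
E—L (4): add — endpoints in different components.
G—L (5): add — endpoints in different components.
G—J (6): add — endpoints in different components.
G—H (7): add — endpoints in different components.
MST edge set: {I—J, K—L, F—J, E—L, G—L, G—J, G—H}.
Of the listed edges, {K—L, F—J, G—H} are in the MST → 3.

3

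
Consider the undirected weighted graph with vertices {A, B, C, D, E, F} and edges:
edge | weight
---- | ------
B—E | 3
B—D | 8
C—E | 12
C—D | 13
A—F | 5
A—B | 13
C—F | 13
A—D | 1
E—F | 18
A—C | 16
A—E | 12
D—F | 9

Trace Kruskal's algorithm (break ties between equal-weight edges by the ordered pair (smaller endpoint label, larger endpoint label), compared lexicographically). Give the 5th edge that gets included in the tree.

C-E

Kruskal's algorithm — process edges by increasing weight (ties by edge label):
A—D (1): add. Components now {A,D} {B} {C} {E} {F}
B—E (3): add. Components now {A,D} {B,E} {C} {F}
A—F (5): add. Components now {A,D,F} {B,E} {C}
B—D (8): add. Components now {A,B,D,E,F} {C}
D—F (9): skip — D and F already connected.
A—E (12): skip — A and E already connected.
C—E (12): add. Components now {A,B,C,D,E,F}
The 5th edge added is C—E.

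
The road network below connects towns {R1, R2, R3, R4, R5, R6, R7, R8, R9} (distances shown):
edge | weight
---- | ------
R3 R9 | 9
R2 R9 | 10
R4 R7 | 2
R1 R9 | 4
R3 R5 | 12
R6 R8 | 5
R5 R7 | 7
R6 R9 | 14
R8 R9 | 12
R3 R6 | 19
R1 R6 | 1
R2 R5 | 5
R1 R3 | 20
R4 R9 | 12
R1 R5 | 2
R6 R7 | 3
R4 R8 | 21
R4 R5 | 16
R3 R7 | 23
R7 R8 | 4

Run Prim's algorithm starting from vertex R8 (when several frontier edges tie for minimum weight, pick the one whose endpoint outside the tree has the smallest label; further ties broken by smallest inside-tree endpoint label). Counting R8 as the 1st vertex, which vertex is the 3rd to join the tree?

R4

Grow the tree from R8 using Prim:
Step 1: cheapest edge leaving the tree is R7 R8 (4); add R7.
Step 2: cheapest edge leaving the tree is R4 R7 (2); add R4.
Step 3: cheapest edge leaving the tree is R6 R7 (3); add R6.
Step 4: cheapest edge leaving the tree is R1 R6 (1); add R1.
Step 5: cheapest edge leaving the tree is R1 R5 (2); add R5.
Step 6: cheapest edge leaving the tree is R1 R9 (4); add R9.
Step 7: cheapest edge leaving the tree is R2 R5 (5); add R2.
Step 8: cheapest edge leaving the tree is R3 R9 (9); add R3.
Vertex order: R8, R7, R4, R6, R1, R5, R9, R2, R3. The 3rd vertex is R4.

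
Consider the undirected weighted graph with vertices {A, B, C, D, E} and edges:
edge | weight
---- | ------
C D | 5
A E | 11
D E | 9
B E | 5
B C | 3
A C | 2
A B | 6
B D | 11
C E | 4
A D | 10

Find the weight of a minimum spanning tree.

14

Sort edges by weight, then run Kruskal:
A C (2): add. Components now {A,C} {B} {D} {E}
B C (3): add. Components now {A,B,C} {D} {E}
C E (4): add. Components now {A,B,C,E} {D}
B E (5): skip — B and E already connected.
C D (5): add. Components now {A,B,C,D,E}
MST edges: A C, B C, C E, C D; total weight 2+3+4+5 = 14.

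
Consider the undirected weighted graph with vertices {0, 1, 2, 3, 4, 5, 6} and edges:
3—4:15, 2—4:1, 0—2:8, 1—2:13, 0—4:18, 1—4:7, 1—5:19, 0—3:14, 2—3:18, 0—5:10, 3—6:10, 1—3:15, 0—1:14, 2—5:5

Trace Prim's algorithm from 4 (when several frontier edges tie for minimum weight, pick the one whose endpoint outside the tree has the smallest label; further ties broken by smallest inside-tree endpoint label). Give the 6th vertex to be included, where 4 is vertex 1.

3

Prim, starting at 4.
Step 1: cheapest edge leaving the tree is 2—4 (1); add 2.
Step 2: cheapest edge leaving the tree is 2—5 (5); add 5.
Step 3: cheapest edge leaving the tree is 1—4 (7); add 1.
Step 4: cheapest edge leaving the tree is 0—2 (8); add 0.
Step 5: cheapest edge leaving the tree is 0—3 (14); add 3.
Step 6: cheapest edge leaving the tree is 3—6 (10); add 6.
Vertex order: 4, 2, 5, 1, 0, 3, 6. The 6th vertex is 3.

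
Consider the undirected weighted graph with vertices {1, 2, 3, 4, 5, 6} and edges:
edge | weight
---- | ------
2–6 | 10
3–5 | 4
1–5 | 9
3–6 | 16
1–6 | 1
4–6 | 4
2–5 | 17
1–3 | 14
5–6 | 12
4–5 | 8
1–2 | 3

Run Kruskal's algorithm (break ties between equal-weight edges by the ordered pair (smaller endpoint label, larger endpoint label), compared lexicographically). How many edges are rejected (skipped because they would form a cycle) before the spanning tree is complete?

0

Sort edges by weight, then run Kruskal:
1–6 (1): add — endpoints in different components.
1–2 (3): add — endpoints in different components.
3–5 (4): add — endpoints in different components.
4–6 (4): add — endpoints in different components.
4–5 (8): add — endpoints in different components.
Edges rejected before the tree was complete: 0.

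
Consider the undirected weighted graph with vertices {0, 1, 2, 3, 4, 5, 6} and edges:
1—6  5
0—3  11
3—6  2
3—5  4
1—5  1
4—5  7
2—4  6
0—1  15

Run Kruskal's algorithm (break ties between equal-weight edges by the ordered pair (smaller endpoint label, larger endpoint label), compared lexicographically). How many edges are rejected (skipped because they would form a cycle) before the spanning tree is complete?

Kruskal's algorithm — process edges by increasing weight (ties by edge label):
1—5 (1): add — endpoints in different components.
3—6 (2): add — endpoints in different components.
3—5 (4): add — endpoints in different components.
1—6 (5): skip — 1 and 6 already connected.
2—4 (6): add — endpoints in different components.
4—5 (7): add — endpoints in different components.
0—3 (11): add — endpoints in different components.
Edges rejected before the tree was complete: 1.

1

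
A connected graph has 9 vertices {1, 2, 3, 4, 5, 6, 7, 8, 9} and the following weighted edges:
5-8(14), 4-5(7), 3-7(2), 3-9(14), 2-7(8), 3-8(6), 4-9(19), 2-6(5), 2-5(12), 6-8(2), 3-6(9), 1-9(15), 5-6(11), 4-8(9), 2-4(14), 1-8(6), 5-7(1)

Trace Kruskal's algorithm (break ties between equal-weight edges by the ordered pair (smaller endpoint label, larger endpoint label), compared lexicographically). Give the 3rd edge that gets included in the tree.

Kruskal: consider edges lightest-first.
5-7 (1): add — endpoints in different components.
3-7 (2): add — endpoints in different components.
6-8 (2): add — endpoints in different components.
2-6 (5): add — endpoints in different components.
1-8 (6): add — endpoints in different components.
3-8 (6): add — endpoints in different components.
4-5 (7): add — endpoints in different components.
2-7 (8): skip — 2 and 7 already connected.
3-6 (9): skip — 3 and 6 already connected.
4-8 (9): skip — 4 and 8 already connected.
5-6 (11): skip — 5 and 6 already connected.
2-5 (12): skip — 2 and 5 already connected.
2-4 (14): skip — 2 and 4 already connected.
3-9 (14): add — endpoints in different components.
The 3rd edge added is 6-8.

6-8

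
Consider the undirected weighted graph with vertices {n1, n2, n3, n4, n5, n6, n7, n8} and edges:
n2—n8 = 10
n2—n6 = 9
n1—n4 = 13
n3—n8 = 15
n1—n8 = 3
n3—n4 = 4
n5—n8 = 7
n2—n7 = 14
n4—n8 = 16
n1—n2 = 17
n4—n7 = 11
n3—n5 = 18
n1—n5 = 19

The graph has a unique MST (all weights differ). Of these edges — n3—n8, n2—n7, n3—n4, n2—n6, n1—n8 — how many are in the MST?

3

Kruskal: consider edges lightest-first.
n1—n8 (3): add — endpoints in different components.
n3—n4 (4): add — endpoints in different components.
n5—n8 (7): add — endpoints in different components.
n2—n6 (9): add — endpoints in different components.
n2—n8 (10): add — endpoints in different components.
n4—n7 (11): add — endpoints in different components.
n1—n4 (13): add — endpoints in different components.
MST edge set: {n1—n8, n3—n4, n5—n8, n2—n6, n2—n8, n4—n7, n1—n4}.
Of the listed edges, {n3—n4, n2—n6, n1—n8} are in the MST → 3.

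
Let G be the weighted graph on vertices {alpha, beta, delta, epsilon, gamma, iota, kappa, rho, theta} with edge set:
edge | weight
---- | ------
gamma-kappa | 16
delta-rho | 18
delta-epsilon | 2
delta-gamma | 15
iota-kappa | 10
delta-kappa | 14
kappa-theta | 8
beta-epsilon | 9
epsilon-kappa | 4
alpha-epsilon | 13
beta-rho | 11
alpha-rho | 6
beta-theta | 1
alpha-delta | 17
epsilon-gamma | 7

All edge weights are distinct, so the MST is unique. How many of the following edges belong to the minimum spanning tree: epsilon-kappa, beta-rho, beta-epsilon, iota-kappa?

Sort edges by weight, then run Kruskal:
beta-theta (1): add — endpoints in different components.
delta-epsilon (2): add — endpoints in different components.
epsilon-kappa (4): add — endpoints in different components.
alpha-rho (6): add — endpoints in different components.
epsilon-gamma (7): add — endpoints in different components.
kappa-theta (8): add — endpoints in different components.
beta-epsilon (9): skip — epsilon and beta already connected.
iota-kappa (10): add — endpoints in different components.
beta-rho (11): add — endpoints in different components.
MST edge set: {beta-theta, delta-epsilon, epsilon-kappa, alpha-rho, epsilon-gamma, kappa-theta, iota-kappa, beta-rho}.
Of the listed edges, {epsilon-kappa, beta-rho, iota-kappa} are in the MST → 3.

3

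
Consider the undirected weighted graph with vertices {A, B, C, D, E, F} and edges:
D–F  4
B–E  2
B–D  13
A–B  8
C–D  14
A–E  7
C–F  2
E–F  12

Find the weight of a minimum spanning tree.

27

Sort edges by weight, then run Kruskal:
B–E (2): add. Components now {A} {B,E} {C} {D} {F}
C–F (2): add. Components now {A} {B,E} {C,F} {D}
D–F (4): add. Components now {A} {B,E} {C,D,F}
A–E (7): add. Components now {A,B,E} {C,D,F}
A–B (8): skip — A and B already connected.
E–F (12): add. Components now {A,B,C,D,E,F}
MST edges: B–E, C–F, D–F, A–E, E–F; total weight 2+2+4+7+12 = 27.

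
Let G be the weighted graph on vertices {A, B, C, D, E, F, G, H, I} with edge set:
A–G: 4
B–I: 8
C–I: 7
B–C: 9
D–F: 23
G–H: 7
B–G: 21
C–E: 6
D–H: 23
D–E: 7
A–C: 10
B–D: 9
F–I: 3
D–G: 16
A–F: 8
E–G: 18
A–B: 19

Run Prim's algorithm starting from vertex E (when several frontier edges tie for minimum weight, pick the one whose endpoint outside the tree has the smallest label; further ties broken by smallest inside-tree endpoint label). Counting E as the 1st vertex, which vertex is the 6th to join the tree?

Prim's algorithm from E:
Step 1: cheapest edge leaving the tree is C–E (6); add C.
Step 2: cheapest edge leaving the tree is D–E (7); add D.
Step 3: cheapest edge leaving the tree is C–I (7); add I.
Step 4: cheapest edge leaving the tree is F–I (3); add F.
Step 5: cheapest edge leaving the tree is A–F (8); add A.
Step 6: cheapest edge leaving the tree is A–G (4); add G.
Step 7: cheapest edge leaving the tree is G–H (7); add H.
Step 8: cheapest edge leaving the tree is B–I (8); add B.
Vertex order: E, C, D, I, F, A, G, H, B. The 6th vertex is A.

A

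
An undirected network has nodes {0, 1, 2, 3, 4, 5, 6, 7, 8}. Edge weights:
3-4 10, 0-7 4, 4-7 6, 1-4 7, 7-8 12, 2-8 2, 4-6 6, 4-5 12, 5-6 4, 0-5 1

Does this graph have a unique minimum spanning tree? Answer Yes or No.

Kruskal's algorithm — process edges by increasing weight (ties by edge label):
0-5 (1): add — endpoints in different components.
2-8 (2): add — endpoints in different components.
0-7 (4): add — endpoints in different components.
5-6 (4): add — endpoints in different components.
4-6 (6): add — endpoints in different components.
4-7 (6): skip — 4 and 7 already connected.
1-4 (7): add — endpoints in different components.
3-4 (10): add — endpoints in different components.
4-5 (12): skip — 4 and 5 already connected.
7-8 (12): add — endpoints in different components.
Non-tree edge 4-7 has weight 6, equal to the heaviest edge on its tree cycle — swapping gives another MST of the same weight. Not unique.

No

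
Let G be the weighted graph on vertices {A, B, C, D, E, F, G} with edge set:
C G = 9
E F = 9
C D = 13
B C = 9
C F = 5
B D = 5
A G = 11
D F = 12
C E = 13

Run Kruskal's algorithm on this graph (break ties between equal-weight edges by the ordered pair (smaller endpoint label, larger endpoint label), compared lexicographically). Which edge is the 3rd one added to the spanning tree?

B-C

Kruskal's algorithm — process edges by increasing weight (ties by edge label):
B D (5): add. Components now {A} {B,D} {C} {E} {F} {G}
C F (5): add. Components now {A} {B,D} {C,F} {E} {G}
B C (9): add. Components now {A} {B,C,D,F} {E} {G}
C G (9): add. Components now {A} {B,C,D,F,G} {E}
E F (9): add. Components now {A} {B,C,D,E,F,G}
A G (11): add. Components now {A,B,C,D,E,F,G}
The 3rd edge added is B C.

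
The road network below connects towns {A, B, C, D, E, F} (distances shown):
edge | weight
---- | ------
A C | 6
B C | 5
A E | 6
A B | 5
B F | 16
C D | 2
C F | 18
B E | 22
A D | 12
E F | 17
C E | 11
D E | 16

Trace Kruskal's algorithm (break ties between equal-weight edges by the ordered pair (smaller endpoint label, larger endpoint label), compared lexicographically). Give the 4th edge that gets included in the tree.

Kruskal's algorithm — process edges by increasing weight (ties by edge label):
C D (2): add — endpoints in different components.
A B (5): add — endpoints in different components.
B C (5): add — endpoints in different components.
A C (6): skip — A and C already connected.
A E (6): add — endpoints in different components.
C E (11): skip — C and E already connected.
A D (12): skip — A and D already connected.
B F (16): add — endpoints in different components.
The 4th edge added is A E.

A-E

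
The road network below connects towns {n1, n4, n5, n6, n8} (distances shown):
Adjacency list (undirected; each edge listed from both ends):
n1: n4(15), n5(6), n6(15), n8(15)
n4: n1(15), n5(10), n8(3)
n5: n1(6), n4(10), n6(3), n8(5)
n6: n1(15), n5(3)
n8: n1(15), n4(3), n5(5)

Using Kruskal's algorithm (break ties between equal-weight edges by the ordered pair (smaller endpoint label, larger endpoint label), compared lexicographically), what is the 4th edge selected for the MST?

Kruskal's algorithm — process edges by increasing weight (ties by edge label):
n4—n8 (3): add. Components now {n6} {n5} {n4,n8} {n1}
n5—n6 (3): add. Components now {n5,n6} {n4,n8} {n1}
n5—n8 (5): add. Components now {n4,n5,n6,n8} {n1}
n1—n5 (6): add. Components now {n1,n4,n5,n6,n8}
The 4th edge added is n1—n5.

n1-n5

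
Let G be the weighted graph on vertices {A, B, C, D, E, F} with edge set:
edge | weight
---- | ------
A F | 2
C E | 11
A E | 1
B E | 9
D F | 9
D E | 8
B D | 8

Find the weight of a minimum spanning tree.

Sort edges by weight, then run Kruskal:
A E (1): add. Components now {A,E} {B} {C} {D} {F}
A F (2): add. Components now {A,E,F} {B} {C} {D}
B D (8): add. Components now {A,E,F} {B,D} {C}
D E (8): add. Components now {A,B,D,E,F} {C}
B E (9): skip — B and E already connected.
D F (9): skip — D and F already connected.
C E (11): add. Components now {A,B,C,D,E,F}
MST edges: A E, A F, B D, D E, C E; total weight 1+2+8+8+11 = 30.

30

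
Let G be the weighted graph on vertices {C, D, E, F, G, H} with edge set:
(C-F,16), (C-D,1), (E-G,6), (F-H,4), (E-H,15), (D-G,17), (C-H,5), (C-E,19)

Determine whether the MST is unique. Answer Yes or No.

Yes

Sort edges by weight, then run Kruskal:
C-D (1): add — endpoints in different components.
F-H (4): add — endpoints in different components.
C-H (5): add — endpoints in different components.
E-G (6): add — endpoints in different components.
E-H (15): add — endpoints in different components.
Every non-tree edge has weight strictly greater than the heaviest edge on the tree path between its endpoints, so the MST is unique.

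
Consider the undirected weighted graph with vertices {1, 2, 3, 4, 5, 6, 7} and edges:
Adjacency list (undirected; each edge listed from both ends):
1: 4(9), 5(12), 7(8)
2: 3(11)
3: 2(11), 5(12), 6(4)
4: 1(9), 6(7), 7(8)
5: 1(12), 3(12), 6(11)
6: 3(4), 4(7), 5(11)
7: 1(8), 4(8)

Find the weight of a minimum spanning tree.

49

Prim's algorithm from 3:
Step 1: frontier [3—6 4, 2—3 11, 3—5 12] → take 3—6 (4); add 6.
Step 2: frontier [2—3 11, 3—5 12, 4—6 7, 5—6 11] → take 4—6 (7); add 4.
Step 3: frontier [2—3 11, 3—5 12, 4—7 8, 1—4 9, 5—6 11] → take 4—7 (8); add 7.
Step 4: frontier [2—3 11, 3—5 12, 1—4 9, 5—6 11, 1—7 8] → take 1—7 (8); add 1.
Step 5: frontier [1—5 12, 2—3 11, 3—5 12, 5—6 11] → take 2—3 (11); add 2.
Step 6: frontier [1—5 12, 3—5 12, 5—6 11] → take 5—6 (11); add 5.
MST edges: 3—6, 4—6, 4—7, 1—7, 2—3, 5—6; total weight 4+7+8+8+11+11 = 49.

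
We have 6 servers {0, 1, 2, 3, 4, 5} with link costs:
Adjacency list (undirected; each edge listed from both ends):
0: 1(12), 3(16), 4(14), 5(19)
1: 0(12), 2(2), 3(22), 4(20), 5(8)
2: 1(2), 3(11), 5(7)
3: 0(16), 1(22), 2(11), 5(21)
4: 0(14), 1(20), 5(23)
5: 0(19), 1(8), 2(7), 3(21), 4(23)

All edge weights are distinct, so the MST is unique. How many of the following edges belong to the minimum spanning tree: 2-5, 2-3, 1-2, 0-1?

Sort edges by weight, then run Kruskal:
1-2 (2): add — endpoints in different components.
2-5 (7): add — endpoints in different components.
1-5 (8): skip — 1 and 5 already connected.
2-3 (11): add — endpoints in different components.
0-1 (12): add — endpoints in different components.
0-4 (14): add — endpoints in different components.
MST edge set: {1-2, 2-5, 2-3, 0-1, 0-4}.
Of the listed edges, {2-5, 2-3, 1-2, 0-1} are in the MST → 4.

4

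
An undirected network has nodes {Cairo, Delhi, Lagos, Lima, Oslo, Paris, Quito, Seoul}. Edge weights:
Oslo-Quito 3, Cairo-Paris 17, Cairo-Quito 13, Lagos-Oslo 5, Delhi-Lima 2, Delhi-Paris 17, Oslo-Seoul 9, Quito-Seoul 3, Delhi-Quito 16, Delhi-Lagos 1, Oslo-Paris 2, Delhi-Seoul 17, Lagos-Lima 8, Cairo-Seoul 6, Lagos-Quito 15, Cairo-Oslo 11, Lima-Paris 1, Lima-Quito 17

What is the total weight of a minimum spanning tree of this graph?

Kruskal's algorithm — process edges by increasing weight (ties by edge label):
Delhi-Lagos (1): add — endpoints in different components.
Lima-Paris (1): add — endpoints in different components.
Delhi-Lima (2): add — endpoints in different components.
Oslo-Paris (2): add — endpoints in different components.
Oslo-Quito (3): add — endpoints in different components.
Quito-Seoul (3): add — endpoints in different components.
Lagos-Oslo (5): skip — Oslo and Lagos already connected.
Cairo-Seoul (6): add — endpoints in different components.
MST edges: Delhi-Lagos, Lima-Paris, Delhi-Lima, Oslo-Paris, Oslo-Quito, Quito-Seoul, Cairo-Seoul; total weight 1+1+2+2+3+3+6 = 18.

18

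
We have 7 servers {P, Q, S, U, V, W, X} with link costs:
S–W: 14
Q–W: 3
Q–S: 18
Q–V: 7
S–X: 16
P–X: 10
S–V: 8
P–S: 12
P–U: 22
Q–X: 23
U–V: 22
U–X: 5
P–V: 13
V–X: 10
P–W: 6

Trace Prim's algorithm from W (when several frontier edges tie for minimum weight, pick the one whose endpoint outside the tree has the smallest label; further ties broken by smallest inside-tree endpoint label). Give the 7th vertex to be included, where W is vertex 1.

U

Grow the tree from W using Prim:
Step 1: cheapest edge leaving the tree is Q–W (3); add Q.
Step 2: cheapest edge leaving the tree is P–W (6); add P.
Step 3: cheapest edge leaving the tree is Q–V (7); add V.
Step 4: cheapest edge leaving the tree is S–V (8); add S.
Step 5: cheapest edge leaving the tree is P–X (10); add X.
Step 6: cheapest edge leaving the tree is U–X (5); add U.
Vertex order: W, Q, P, V, S, X, U. The 7th vertex is U.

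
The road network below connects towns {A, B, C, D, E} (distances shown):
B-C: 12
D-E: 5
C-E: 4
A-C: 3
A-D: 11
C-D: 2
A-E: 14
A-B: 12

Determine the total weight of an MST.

21

Sort edges by weight, then run Kruskal:
C-D (2): add — endpoints in different components.
A-C (3): add — endpoints in different components.
C-E (4): add — endpoints in different components.
D-E (5): skip — D and E already connected.
A-D (11): skip — A and D already connected.
A-B (12): add — endpoints in different components.
MST edges: C-D, A-C, C-E, A-B; total weight 2+3+4+12 = 21.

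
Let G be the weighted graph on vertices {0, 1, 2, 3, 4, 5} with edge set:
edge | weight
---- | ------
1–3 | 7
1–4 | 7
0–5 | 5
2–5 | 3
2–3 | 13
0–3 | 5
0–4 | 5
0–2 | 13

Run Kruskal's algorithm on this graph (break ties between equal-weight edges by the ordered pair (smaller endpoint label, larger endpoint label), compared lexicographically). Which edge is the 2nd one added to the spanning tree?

Kruskal's algorithm — process edges by increasing weight (ties by edge label):
2–5 (3): add. Components now {0} {1} {2,5} {3} {4}
0–3 (5): add. Components now {0,3} {1} {2,5} {4}
0–4 (5): add. Components now {0,3,4} {1} {2,5}
0–5 (5): add. Components now {0,2,3,4,5} {1}
1–3 (7): add. Components now {0,1,2,3,4,5}
The 2nd edge added is 0–3.

0-3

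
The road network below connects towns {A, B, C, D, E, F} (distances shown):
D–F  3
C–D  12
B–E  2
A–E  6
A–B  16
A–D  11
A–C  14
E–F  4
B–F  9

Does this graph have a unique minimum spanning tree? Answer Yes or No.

Yes

Kruskal's algorithm — process edges by increasing weight (ties by edge label):
B–E (2): add — endpoints in different components.
D–F (3): add — endpoints in different components.
E–F (4): add — endpoints in different components.
A–E (6): add — endpoints in different components.
B–F (9): skip — B and F already connected.
A–D (11): skip — A and D already connected.
C–D (12): add — endpoints in different components.
Every non-tree edge has weight strictly greater than the heaviest edge on the tree path between its endpoints, so the MST is unique.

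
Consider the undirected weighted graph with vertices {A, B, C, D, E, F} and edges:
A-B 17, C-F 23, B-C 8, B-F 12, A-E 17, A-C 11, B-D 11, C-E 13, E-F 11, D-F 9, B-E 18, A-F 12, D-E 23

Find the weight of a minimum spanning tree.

Prim, starting at D.
Step 1: frontier [D-F 9, B-D 11, D-E 23] → take D-F (9); add F.
Step 2: frontier [B-D 11, D-E 23, E-F 11, A-F 12, B-F 12, C-F 23] → take B-D (11); add B.
Step 3: frontier [B-C 8, A-B 17, B-E 18, D-E 23, E-F 11, A-F 12, C-F 23] → take B-C (8); add C.
Step 4: frontier [A-B 17, B-E 18, A-C 11, C-E 13, D-E 23, E-F 11, A-F 12] → take A-C (11); add A.
Step 5: frontier [A-E 17, B-E 18, C-E 13, D-E 23, E-F 11] → take E-F (11); add E.
MST edges: D-F, B-D, B-C, A-C, E-F; total weight 9+11+8+11+11 = 50.

50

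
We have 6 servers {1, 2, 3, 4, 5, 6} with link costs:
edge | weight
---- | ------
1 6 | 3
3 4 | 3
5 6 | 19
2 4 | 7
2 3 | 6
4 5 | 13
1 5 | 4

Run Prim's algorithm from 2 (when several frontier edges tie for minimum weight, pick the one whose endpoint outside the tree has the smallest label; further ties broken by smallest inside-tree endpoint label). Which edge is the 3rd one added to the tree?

Prim's algorithm from 2:
Step 1: cheapest edge leaving the tree is 2 3 (6); add 3.
Step 2: cheapest edge leaving the tree is 3 4 (3); add 4.
Step 3: cheapest edge leaving the tree is 4 5 (13); add 5.
Step 4: cheapest edge leaving the tree is 1 5 (4); add 1.
Step 5: cheapest edge leaving the tree is 1 6 (3); add 6.
The 3rd edge added is 4 5.

4-5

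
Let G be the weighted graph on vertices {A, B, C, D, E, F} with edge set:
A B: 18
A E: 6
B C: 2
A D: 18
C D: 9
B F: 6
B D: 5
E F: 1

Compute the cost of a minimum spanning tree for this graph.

20

Kruskal: consider edges lightest-first.
E F (1): add. Components now {A} {B} {C} {D} {E,F}
B C (2): add. Components now {A} {B,C} {D} {E,F}
B D (5): add. Components now {A} {B,C,D} {E,F}
A E (6): add. Components now {A,E,F} {B,C,D}
B F (6): add. Components now {A,B,C,D,E,F}
MST edges: E F, B C, B D, A E, B F; total weight 1+2+5+6+6 = 20.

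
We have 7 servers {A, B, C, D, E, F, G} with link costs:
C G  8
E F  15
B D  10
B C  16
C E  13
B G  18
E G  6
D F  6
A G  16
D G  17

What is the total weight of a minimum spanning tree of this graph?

Kruskal's algorithm — process edges by increasing weight (ties by edge label):
D F (6): add. Components now {A} {B} {C} {D,F} {E} {G}
E G (6): add. Components now {A} {B} {C} {D,F} {E,G}
C G (8): add. Components now {A} {B} {C,E,G} {D,F}
B D (10): add. Components now {A} {B,D,F} {C,E,G}
C E (13): skip — C and E already connected.
E F (15): add. Components now {A} {B,C,D,E,F,G}
A G (16): add. Components now {A,B,C,D,E,F,G}
MST edges: D F, E G, C G, B D, E F, A G; total weight 6+6+8+10+15+16 = 61.

61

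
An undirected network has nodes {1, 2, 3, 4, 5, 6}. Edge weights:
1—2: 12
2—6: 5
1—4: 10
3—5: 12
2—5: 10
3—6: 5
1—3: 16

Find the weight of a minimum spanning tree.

Grow the tree from 3 using Prim:
Step 1: frontier [3—6 5, 3—5 12, 1—3 16] → take 3—6 (5); add 6.
Step 2: frontier [3—5 12, 1—3 16, 2—6 5] → take 2—6 (5); add 2.
Step 3: frontier [2—5 10, 1—2 12, 3—5 12, 1—3 16] → take 2—5 (10); add 5.
Step 4: frontier [1—2 12, 1—3 16] → take 1—2 (12); add 1.
Step 5: frontier [1—4 10] → take 1—4 (10); add 4.
MST edges: 3—6, 2—6, 2—5, 1—2, 1—4; total weight 5+5+10+12+10 = 42.

42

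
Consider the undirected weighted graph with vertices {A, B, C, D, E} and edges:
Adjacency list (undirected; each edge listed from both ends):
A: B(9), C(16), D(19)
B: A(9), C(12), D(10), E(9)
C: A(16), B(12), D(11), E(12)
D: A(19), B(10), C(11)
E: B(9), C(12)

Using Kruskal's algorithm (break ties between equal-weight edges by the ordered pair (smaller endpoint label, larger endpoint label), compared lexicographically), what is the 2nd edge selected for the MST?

B-E

Sort edges by weight, then run Kruskal:
A–B (9): add. Components now {A,B} {C} {D} {E}
B–E (9): add. Components now {A,B,E} {C} {D}
B–D (10): add. Components now {A,B,D,E} {C}
C–D (11): add. Components now {A,B,C,D,E}
The 2nd edge added is B–E.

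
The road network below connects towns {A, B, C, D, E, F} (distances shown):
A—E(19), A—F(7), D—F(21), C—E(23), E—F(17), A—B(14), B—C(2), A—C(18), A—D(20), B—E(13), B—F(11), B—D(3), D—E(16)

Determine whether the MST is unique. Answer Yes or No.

Kruskal's algorithm — process edges by increasing weight (ties by edge label):
B—C (2): add. Components now {A} {B,C} {D} {E} {F}
B—D (3): add. Components now {A} {B,C,D} {E} {F}
A—F (7): add. Components now {A,F} {B,C,D} {E}
B—F (11): add. Components now {A,B,C,D,F} {E}
B—E (13): add. Components now {A,B,C,D,E,F}
Every non-tree edge has weight strictly greater than the heaviest edge on the tree path between its endpoints, so the MST is unique.

Yes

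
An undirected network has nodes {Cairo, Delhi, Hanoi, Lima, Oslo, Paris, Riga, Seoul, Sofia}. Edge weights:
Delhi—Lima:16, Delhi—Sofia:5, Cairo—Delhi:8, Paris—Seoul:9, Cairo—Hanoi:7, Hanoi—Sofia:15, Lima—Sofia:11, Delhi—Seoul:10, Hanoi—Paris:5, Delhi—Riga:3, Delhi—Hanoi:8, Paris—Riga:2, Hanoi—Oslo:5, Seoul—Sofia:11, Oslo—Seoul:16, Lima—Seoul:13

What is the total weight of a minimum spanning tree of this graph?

47

Kruskal's algorithm — process edges by increasing weight (ties by edge label):
Paris—Riga (2): add — endpoints in different components.
Delhi—Riga (3): add — endpoints in different components.
Delhi—Sofia (5): add — endpoints in different components.
Hanoi—Oslo (5): add — endpoints in different components.
Hanoi—Paris (5): add — endpoints in different components.
Cairo—Hanoi (7): add — endpoints in different components.
Cairo—Delhi (8): skip — Delhi and Cairo already connected.
Delhi—Hanoi (8): skip — Delhi and Hanoi already connected.
Paris—Seoul (9): add — endpoints in different components.
Delhi—Seoul (10): skip — Delhi and Seoul already connected.
Lima—Sofia (11): add — endpoints in different components.
MST edges: Paris—Riga, Delhi—Riga, Delhi—Sofia, Hanoi—Oslo, Hanoi—Paris, Cairo—Hanoi, Paris—Seoul, Lima—Sofia; total weight 2+3+5+5+5+7+9+11 = 47.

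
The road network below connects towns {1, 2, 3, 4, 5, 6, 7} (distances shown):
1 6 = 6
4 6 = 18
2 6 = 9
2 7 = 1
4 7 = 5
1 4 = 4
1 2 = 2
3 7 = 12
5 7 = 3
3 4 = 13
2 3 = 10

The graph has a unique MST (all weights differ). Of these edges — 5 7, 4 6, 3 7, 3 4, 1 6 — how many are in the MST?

Kruskal: consider edges lightest-first.
2 7 (1): add. Components now {1} {2,7} {3} {4} {5} {6}
1 2 (2): add. Components now {1,2,7} {3} {4} {5} {6}
5 7 (3): add. Components now {1,2,5,7} {3} {4} {6}
1 4 (4): add. Components now {1,2,4,5,7} {3} {6}
4 7 (5): skip — 4 and 7 already connected.
1 6 (6): add. Components now {1,2,4,5,6,7} {3}
2 6 (9): skip — 2 and 6 already connected.
2 3 (10): add. Components now {1,2,3,4,5,6,7}
MST edge set: {2 7, 1 2, 5 7, 1 4, 1 6, 2 3}.
Of the listed edges, {5 7, 1 6} are in the MST → 2.

2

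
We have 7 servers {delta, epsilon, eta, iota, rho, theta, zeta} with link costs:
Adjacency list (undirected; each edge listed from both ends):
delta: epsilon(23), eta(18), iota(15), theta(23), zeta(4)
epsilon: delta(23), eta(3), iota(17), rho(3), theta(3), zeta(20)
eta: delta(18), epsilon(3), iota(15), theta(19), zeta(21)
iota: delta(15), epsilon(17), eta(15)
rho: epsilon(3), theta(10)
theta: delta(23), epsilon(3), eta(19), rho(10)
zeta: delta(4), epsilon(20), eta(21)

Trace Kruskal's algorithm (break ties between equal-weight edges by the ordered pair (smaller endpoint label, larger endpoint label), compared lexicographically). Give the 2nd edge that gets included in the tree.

Kruskal's algorithm — process edges by increasing weight (ties by edge label):
epsilon eta (3): add — endpoints in different components.
epsilon rho (3): add — endpoints in different components.
epsilon theta (3): add — endpoints in different components.
delta zeta (4): add — endpoints in different components.
rho theta (10): skip — rho and theta already connected.
delta iota (15): add — endpoints in different components.
eta iota (15): add — endpoints in different components.
The 2nd edge added is epsilon rho.

epsilon-rho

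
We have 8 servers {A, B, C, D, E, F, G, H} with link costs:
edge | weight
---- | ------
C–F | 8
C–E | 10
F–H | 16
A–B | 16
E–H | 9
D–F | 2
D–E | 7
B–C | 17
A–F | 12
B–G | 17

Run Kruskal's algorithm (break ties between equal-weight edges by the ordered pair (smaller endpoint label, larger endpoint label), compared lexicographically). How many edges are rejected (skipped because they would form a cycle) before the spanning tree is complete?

3

Kruskal's algorithm — process edges by increasing weight (ties by edge label):
D–F (2): add — endpoints in different components.
D–E (7): add — endpoints in different components.
C–F (8): add — endpoints in different components.
E–H (9): add — endpoints in different components.
C–E (10): skip — C and E already connected.
A–F (12): add — endpoints in different components.
A–B (16): add — endpoints in different components.
F–H (16): skip — F and H already connected.
B–C (17): skip — B and C already connected.
B–G (17): add — endpoints in different components.
Edges rejected before the tree was complete: 3.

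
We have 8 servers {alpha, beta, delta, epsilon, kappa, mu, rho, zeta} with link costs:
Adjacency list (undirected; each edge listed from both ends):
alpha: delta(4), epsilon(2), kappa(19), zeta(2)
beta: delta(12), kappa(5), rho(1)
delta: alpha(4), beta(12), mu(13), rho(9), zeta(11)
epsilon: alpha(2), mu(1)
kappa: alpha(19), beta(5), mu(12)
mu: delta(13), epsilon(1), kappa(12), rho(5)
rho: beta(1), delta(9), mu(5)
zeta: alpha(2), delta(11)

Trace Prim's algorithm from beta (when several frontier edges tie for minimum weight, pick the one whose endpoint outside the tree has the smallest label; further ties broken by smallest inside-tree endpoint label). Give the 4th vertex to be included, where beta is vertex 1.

mu

Prim, starting at beta.
Step 1: frontier [beta–rho 1, beta–kappa 5, beta–delta 12] → take beta–rho (1); add rho.
Step 2: frontier [beta–kappa 5, beta–delta 12, mu–rho 5, delta–rho 9] → take beta–kappa (5); add kappa.
Step 3: frontier [beta–delta 12, kappa–mu 12, alpha–kappa 19, mu–rho 5, delta–rho 9] → take mu–rho (5); add mu.
Step 4: frontier [beta–delta 12, alpha–kappa 19, epsilon–mu 1, delta–mu 13, delta–rho 9] → take epsilon–mu (1); add epsilon.
Step 5: frontier [beta–delta 12, alpha–epsilon 2, alpha–kappa 19, delta–mu 13, delta–rho 9] → take alpha–epsilon (2); add alpha.
Step 6: frontier [alpha–zeta 2, alpha–delta 4, beta–delta 12, delta–mu 13, delta–rho 9] → take alpha–zeta (2); add zeta.
Step 7: frontier [alpha–delta 4, beta–delta 12, delta–mu 13, delta–rho 9, delta–zeta 11] → take alpha–delta (4); add delta.
Vertex order: beta, rho, kappa, mu, epsilon, alpha, zeta, delta. The 4th vertex is mu.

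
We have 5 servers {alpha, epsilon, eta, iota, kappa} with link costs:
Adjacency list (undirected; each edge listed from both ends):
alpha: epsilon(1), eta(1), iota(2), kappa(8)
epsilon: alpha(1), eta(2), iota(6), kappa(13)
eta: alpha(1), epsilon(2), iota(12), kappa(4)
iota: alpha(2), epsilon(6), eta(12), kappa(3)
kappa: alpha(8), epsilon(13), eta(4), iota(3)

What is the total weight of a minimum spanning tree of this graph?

Prim, starting at eta.
Step 1: frontier [alpha—eta 1, epsilon—eta 2, eta—kappa 4, eta—iota 12] → take alpha—eta (1); add alpha.
Step 2: frontier [alpha—epsilon 1, alpha—iota 2, alpha—kappa 8, epsilon—eta 2, eta—kappa 4, eta—iota 12] → take alpha—epsilon (1); add epsilon.
Step 3: frontier [alpha—iota 2, alpha—kappa 8, epsilon—iota 6, epsilon—kappa 13, eta—kappa 4, eta—iota 12] → take alpha—iota (2); add iota.
Step 4: frontier [alpha—kappa 8, epsilon—kappa 13, eta—kappa 4, iota—kappa 3] → take iota—kappa (3); add kappa.
MST edges: alpha—eta, alpha—epsilon, alpha—iota, iota—kappa; total weight 1+1+2+3 = 7.

7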